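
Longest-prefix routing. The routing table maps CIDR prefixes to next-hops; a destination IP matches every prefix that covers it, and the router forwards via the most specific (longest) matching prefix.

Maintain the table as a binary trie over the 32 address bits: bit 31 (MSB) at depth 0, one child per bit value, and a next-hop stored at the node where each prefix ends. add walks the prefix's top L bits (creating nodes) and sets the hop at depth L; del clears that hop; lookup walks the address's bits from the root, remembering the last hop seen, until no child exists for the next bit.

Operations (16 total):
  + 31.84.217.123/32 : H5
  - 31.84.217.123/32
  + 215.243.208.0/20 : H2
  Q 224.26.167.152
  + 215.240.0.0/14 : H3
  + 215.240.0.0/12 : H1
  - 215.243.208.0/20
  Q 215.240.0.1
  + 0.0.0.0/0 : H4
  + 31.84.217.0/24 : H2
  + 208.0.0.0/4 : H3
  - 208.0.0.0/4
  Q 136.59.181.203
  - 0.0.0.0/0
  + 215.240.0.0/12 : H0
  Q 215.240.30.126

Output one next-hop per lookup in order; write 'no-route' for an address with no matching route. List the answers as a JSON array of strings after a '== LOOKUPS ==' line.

Trace:
  + 31.84.217.123/32 (H5) depth=32
  - 31.84.217.123/32 clear@32
  + 215.243.208.0/20 (H2) depth=20
  ? 224.26.167.152  path d0:-→d1:-→d2:-  best=no-route
  + 215.240.0.0/14 (H3) depth=14
  + 215.240.0.0/12 (H1) depth=12
  - 215.243.208.0/20 clear@20
  ? 215.240.0.1  path d0:-→d1:-→d2:-→d3:-→d4:-→d5:-→d6:-→d7:-→d8:-→d9:-→d10:-→d11:-→d12:H1→d13:-→d14:H3  best=H3
  + 0.0.0.0/0 (H4) depth=0
  + 31.84.217.0/24 (H2) depth=24
  + 208.0.0.0/4 (H3) depth=4
  - 208.0.0.0/4 clear@4
  ? 136.59.181.203  path d0:H4→d1:-  best=H4
  - 0.0.0.0/0 clear@0
  + 215.240.0.0/12 (H0) depth=12
  ? 215.240.30.126  path d0:-→d1:-→d2:-→d3:-→d4:-→d5:-→d6:-→d7:-→d8:-→d9:-→d10:-→d11:-→d12:H0→d13:-→d14:H3  best=H3

== LOOKUPS ==
["no-route","H3","H4","H3"]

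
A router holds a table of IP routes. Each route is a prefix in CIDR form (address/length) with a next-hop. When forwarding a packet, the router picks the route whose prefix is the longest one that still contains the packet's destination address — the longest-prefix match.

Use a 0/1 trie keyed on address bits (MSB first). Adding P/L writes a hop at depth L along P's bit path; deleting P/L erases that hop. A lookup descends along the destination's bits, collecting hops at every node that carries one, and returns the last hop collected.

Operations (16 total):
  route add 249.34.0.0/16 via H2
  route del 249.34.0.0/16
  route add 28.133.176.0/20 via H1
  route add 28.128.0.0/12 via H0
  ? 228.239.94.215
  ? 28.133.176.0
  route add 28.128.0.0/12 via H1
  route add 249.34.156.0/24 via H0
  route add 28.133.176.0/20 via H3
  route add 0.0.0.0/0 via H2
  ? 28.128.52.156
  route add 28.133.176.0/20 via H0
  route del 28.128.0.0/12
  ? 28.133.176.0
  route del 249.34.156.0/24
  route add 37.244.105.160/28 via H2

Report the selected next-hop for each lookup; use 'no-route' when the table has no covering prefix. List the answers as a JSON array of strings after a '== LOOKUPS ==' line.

Process each operation:
  add 249.34.0.0/16 -> H2 at depth 16
  del 249.34.0.0/16 (clear depth 16)
  add 28.133.176.0/20 -> H1 at depth 20
  add 28.128.0.0/12 -> H0 at depth 12
  ? 228.239.94.215  path d0:-→d1:-→d2:-→d3:-  best=no-route
  ? 28.133.176.0  path d0:-→d1:-→d2:-→d3:-→d4:-→d5:-→d6:-→d7:-→d8:-→d9:-→d10:-→d11:-→d12:H0→d13:-→d14:-→d15:-→d16:-→d17:-→d18:-→d19:-→d20:H1  best=H1
  add 28.128.0.0/12 -> H1 at depth 12
  add 249.34.156.0/24 -> H0 at depth 24
  add 28.133.176.0/20 -> H3 at depth 20
  add 0.0.0.0/0 -> H2 at depth 0
  ? 28.128.52.156  path d0:H2→d1:-→d2:-→d3:-→d4:-→d5:-→d6:-→d7:-→d8:-→d9:-→d10:-→d11:-→d12:H1→d13:-  best=H1
  add 28.133.176.0/20 -> H0 at depth 20
  del 28.128.0.0/12 (clear depth 12)
  ? 28.133.176.0  path d0:H2→d1:-→d2:-→d3:-→d4:-→d5:-→d6:-→d7:-→d8:-→d9:-→d10:-→d11:-→d12:-→d13:-→d14:-→d15:-→d16:-→d17:-→d18:-→d19:-→d20:H0  best=H0
  del 249.34.156.0/24 (clear depth 24)
  add 37.244.105.160/28 -> H2 at depth 28

== LOOKUPS ==
["no-route","H1","H1","H0"]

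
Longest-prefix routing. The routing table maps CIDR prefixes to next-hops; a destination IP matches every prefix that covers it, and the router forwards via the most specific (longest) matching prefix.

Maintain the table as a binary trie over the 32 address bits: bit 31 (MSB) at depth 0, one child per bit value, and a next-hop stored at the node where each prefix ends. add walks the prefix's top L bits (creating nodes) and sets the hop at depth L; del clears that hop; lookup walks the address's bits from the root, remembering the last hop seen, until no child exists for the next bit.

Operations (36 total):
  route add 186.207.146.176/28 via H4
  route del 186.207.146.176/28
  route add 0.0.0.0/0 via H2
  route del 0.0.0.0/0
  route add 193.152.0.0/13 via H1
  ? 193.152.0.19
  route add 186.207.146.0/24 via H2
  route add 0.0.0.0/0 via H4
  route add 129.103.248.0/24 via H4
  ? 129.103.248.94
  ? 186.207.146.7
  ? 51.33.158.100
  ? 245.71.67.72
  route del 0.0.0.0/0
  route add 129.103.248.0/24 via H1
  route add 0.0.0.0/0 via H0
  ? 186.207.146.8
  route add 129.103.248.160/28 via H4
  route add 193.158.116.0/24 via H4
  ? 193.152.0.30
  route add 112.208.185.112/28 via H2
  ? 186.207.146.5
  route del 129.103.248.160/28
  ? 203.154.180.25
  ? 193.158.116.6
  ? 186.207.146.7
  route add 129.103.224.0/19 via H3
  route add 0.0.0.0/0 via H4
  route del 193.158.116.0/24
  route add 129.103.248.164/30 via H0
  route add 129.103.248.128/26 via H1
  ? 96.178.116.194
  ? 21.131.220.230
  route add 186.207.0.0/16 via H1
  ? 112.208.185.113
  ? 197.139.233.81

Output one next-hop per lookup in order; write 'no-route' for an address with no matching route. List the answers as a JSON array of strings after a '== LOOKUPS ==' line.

Apply in order:
  + 186.207.146.176/28 (H4) depth=28
  - 186.207.146.176/28 clear@28
  + 0.0.0.0/0 (H2) depth=0
  - 0.0.0.0/0 clear@0
  + 193.152.0.0/13 (H1) depth=13
  lookup 193.152.0.19: bits 1100000110011 walk d0:-→d1:-→d2:-→d3:-→d4:-→d5:-→d6:-→d7:-→d8:-→d9:-→d10:-→d11:-→d12:-→d13:H1 -> H1
  + 186.207.146.0/24 (H2) depth=24
  + 0.0.0.0/0 (H4) depth=0
  + 129.103.248.0/24 (H4) depth=24
  lookup 129.103.248.94: bits 100000010110011111111000 walk d0:H4→d1:-→d2:-→d3:-→d4:-→d5:-→d6:-→d7:-→d8:-→d9:-→d10:-→d11:-→d12:-→d13:-→d14:-→d15:-→d16:-→d17:-→d18:-→d19:-→d20:-→d21:-→d22:-→d23:-→d24:H4 -> H4
  lookup 186.207.146.7: bits 101110101100111110010010 walk d0:H4→d1:-→d2:-→d3:-→d4:-→d5:-→d6:-→d7:-→d8:-→d9:-→d10:-→d11:-→d12:-→d13:-→d14:-→d15:-→d16:-→d17:-→d18:-→d19:-→d20:-→d21:-→d22:-→d23:-→d24:H2 -> H2
  lookup 51.33.158.100: bits ε walk d0:H4 -> H4
  lookup 245.71.67.72: bits 11 walk d0:H4→d1:-→d2:- -> H4
  - 0.0.0.0/0 clear@0
  + 129.103.248.0/24 (H1) depth=24
  + 0.0.0.0/0 (H0) depth=0
  lookup 186.207.146.8: bits 101110101100111110010010 walk d0:H0→d1:-→d2:-→d3:-→d4:-→d5:-→d6:-→d7:-→d8:-→d9:-→d10:-→d11:-→d12:-→d13:-→d14:-→d15:-→d16:-→d17:-→d18:-→d19:-→d20:-→d21:-→d22:-→d23:-→d24:H2 -> H2
  + 129.103.248.160/28 (H4) depth=28
  + 193.158.116.0/24 (H4) depth=24
  lookup 193.152.0.30: bits 1100000110011 walk d0:H0→d1:-→d2:-→d3:-→d4:-→d5:-→d6:-→d7:-→d8:-→d9:-→d10:-→d11:-→d12:-→d13:H1 -> H1
  + 112.208.185.112/28 (H2) depth=28
  lookup 186.207.146.5: bits 101110101100111110010010 walk d0:H0→d1:-→d2:-→d3:-→d4:-→d5:-→d6:-→d7:-→d8:-→d9:-→d10:-→d11:-→d12:-→d13:-→d14:-→d15:-→d16:-→d17:-→d18:-→d19:-→d20:-→d21:-→d22:-→d23:-→d24:H2 -> H2
  - 129.103.248.160/28 clear@28
  lookup 203.154.180.25: bits 1100 walk d0:H0→d1:-→d2:-→d3:-→d4:- -> H0
  lookup 193.158.116.6: bits 110000011001111001110100 walk d0:H0→d1:-→d2:-→d3:-→d4:-→d5:-→d6:-→d7:-→d8:-→d9:-→d10:-→d11:-→d12:-→d13:H1→d14:-→d15:-→d16:-→d17:-→d18:-→d19:-→d20:-→d21:-→d22:-→d23:-→d24:H4 -> H4
  lookup 186.207.146.7: bits 101110101100111110010010 walk d0:H0→d1:-→d2:-→d3:-→d4:-→d5:-→d6:-→d7:-→d8:-→d9:-→d10:-→d11:-→d12:-→d13:-→d14:-→d15:-→d16:-→d17:-→d18:-→d19:-→d20:-→d21:-→d22:-→d23:-→d24:H2 -> H2
  + 129.103.224.0/19 (H3) depth=19
  + 0.0.0.0/0 (H4) depth=0
  - 193.158.116.0/24 clear@24
  + 129.103.248.164/30 (H0) depth=30
  + 129.103.248.128/26 (H1) depth=26
  lookup 96.178.116.194: bits 011 walk d0:H4→d1:-→d2:-→d3:- -> H4
  lookup 21.131.220.230: bits 0 walk d0:H4→d1:- -> H4
  + 186.207.0.0/16 (H1) depth=16
  lookup 112.208.185.113: bits 0111000011010000101110010111 walk d0:H4→d1:-→d2:-→d3:-→d4:-→d5:-→d6:-→d7:-→d8:-→d9:-→d10:-→d11:-→d12:-→d13:-→d14:-→d15:-→d16:-→d17:-→d18:-→d19:-→d20:-→d21:-→d22:-→d23:-→d24:-→d25:-→d26:-→d27:-→d28:H2 -> H2
  lookup 197.139.233.81: bits 11000 walk d0:H4→d1:-→d2:-→d3:-→d4:-→d5:- -> H4

== LOOKUPS ==
["H1","H4","H2","H4","H4","H2","H1","H2","H0","H4","H2","H4","H4","H2","H4"]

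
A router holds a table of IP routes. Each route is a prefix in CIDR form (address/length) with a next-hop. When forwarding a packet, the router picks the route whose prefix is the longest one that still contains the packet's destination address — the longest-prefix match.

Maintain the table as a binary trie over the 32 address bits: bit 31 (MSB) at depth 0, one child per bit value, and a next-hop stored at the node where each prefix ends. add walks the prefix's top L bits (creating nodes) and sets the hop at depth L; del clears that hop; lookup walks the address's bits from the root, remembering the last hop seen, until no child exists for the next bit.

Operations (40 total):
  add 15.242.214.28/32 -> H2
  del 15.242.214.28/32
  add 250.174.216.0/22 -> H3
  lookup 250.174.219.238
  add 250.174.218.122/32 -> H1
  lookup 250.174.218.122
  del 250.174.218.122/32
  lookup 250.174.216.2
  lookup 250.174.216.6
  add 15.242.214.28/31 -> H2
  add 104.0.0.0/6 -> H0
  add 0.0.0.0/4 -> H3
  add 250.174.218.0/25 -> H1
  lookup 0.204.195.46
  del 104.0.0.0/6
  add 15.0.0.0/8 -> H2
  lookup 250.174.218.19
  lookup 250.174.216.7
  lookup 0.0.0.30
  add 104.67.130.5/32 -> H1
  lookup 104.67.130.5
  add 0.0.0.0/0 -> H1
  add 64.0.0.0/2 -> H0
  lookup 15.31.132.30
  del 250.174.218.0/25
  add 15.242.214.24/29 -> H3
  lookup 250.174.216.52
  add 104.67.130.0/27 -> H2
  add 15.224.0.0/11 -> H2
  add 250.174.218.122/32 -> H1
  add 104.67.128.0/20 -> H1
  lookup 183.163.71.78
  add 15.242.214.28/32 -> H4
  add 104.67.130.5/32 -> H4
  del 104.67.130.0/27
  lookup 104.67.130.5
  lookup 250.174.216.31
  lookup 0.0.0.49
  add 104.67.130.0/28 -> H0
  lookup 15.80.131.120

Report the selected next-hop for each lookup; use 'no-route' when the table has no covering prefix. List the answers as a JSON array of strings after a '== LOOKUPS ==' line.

Process each operation:
  add 15.242.214.28/32 -> H2 at depth 32
  - 15.242.214.28/32 clear@32
  add 250.174.216.0/22 -> H3 at depth 22
  ? 250.174.219.238  path d0:-→d1:-→d2:-→d3:-→d4:-→d5:-→d6:-→d7:-→d8:-→d9:-→d10:-→d11:-→d12:-→d13:-→d14:-→d15:-→d16:-→d17:-→d18:-→d19:-→d20:-→d21:-→d22:H3  best=H3
  add 250.174.218.122/32 -> H1 at depth 32
  ? 250.174.218.122  path d0:-→d1:-→d2:-→d3:-→d4:-→d5:-→d6:-→d7:-→d8:-→d9:-→d10:-→d11:-→d12:-→d13:-→d14:-→d15:-→d16:-→d17:-→d18:-→d19:-→d20:-→d21:-→d22:H3→d23:-→d24:-→d25:-→d26:-→d27:-→d28:-→d29:-→d30:-→d31:-→d32:H1  best=H1
  - 250.174.218.122/32 clear@32
  ? 250.174.216.2  path d0:-→d1:-→d2:-→d3:-→d4:-→d5:-→d6:-→d7:-→d8:-→d9:-→d10:-→d11:-→d12:-→d13:-→d14:-→d15:-→d16:-→d17:-→d18:-→d19:-→d20:-→d21:-→d22:H3  best=H3
  ? 250.174.216.6  path d0:-→d1:-→d2:-→d3:-→d4:-→d5:-→d6:-→d7:-→d8:-→d9:-→d10:-→d11:-→d12:-→d13:-→d14:-→d15:-→d16:-→d17:-→d18:-→d19:-→d20:-→d21:-→d22:H3  best=H3
  add 15.242.214.28/31 -> H2 at depth 31
  add 104.0.0.0/6 -> H0 at depth 6
  add 0.0.0.0/4 -> H3 at depth 4
  add 250.174.218.0/25 -> H1 at depth 25
  ? 0.204.195.46  path d0:-→d1:-→d2:-→d3:-→d4:H3  best=H3
  - 104.0.0.0/6 clear@6
  add 15.0.0.0/8 -> H2 at depth 8
  ? 250.174.218.19  path d0:-→d1:-→d2:-→d3:-→d4:-→d5:-→d6:-→d7:-→d8:-→d9:-→d10:-→d11:-→d12:-→d13:-→d14:-→d15:-→d16:-→d17:-→d18:-→d19:-→d20:-→d21:-→d22:H3→d23:-→d24:-→d25:H1  best=H1
  ? 250.174.216.7  path d0:-→d1:-→d2:-→d3:-→d4:-→d5:-→d6:-→d7:-→d8:-→d9:-→d10:-→d11:-→d12:-→d13:-→d14:-→d15:-→d16:-→d17:-→d18:-→d19:-→d20:-→d21:-→d22:H3  best=H3
  ? 0.0.0.30  path d0:-→d1:-→d2:-→d3:-→d4:H3  best=H3
  add 104.67.130.5/32 -> H1 at depth 32
  ? 104.67.130.5  path d0:-→d1:-→d2:-→d3:-→d4:-→d5:-→d6:-→d7:-→d8:-→d9:-→d10:-→d11:-→d12:-→d13:-→d14:-→d15:-→d16:-→d17:-→d18:-→d19:-→d20:-→d21:-→d22:-→d23:-→d24:-→d25:-→d26:-→d27:-→d28:-→d29:-→d30:-→d31:-→d32:H1  best=H1
  add 0.0.0.0/0 -> H1 at depth 0
  add 64.0.0.0/2 -> H0 at depth 2
  ? 15.31.132.30  path d0:H1→d1:-→d2:-→d3:-→d4:H3→d5:-→d6:-→d7:-→d8:H2  best=H2
  - 250.174.218.0/25 clear@25
  add 15.242.214.24/29 -> H3 at depth 29
  ? 250.174.216.52  path d0:H1→d1:-→d2:-→d3:-→d4:-→d5:-→d6:-→d7:-→d8:-→d9:-→d10:-→d11:-→d12:-→d13:-→d14:-→d15:-→d16:-→d17:-→d18:-→d19:-→d20:-→d21:-→d22:H3  best=H3
  add 104.67.130.0/27 -> H2 at depth 27
  add 15.224.0.0/11 -> H2 at depth 11
  add 250.174.218.122/32 -> H1 at depth 32
  add 104.67.128.0/20 -> H1 at depth 20
  ? 183.163.71.78  path d0:H1→d1:-  best=H1
  add 15.242.214.28/32 -> H4 at depth 32
  add 104.67.130.5/32 -> H4 at depth 32
  - 104.67.130.0/27 clear@27
  ? 104.67.130.5  path d0:H1→d1:-→d2:H0→d3:-→d4:-→d5:-→d6:-→d7:-→d8:-→d9:-→d10:-→d11:-→d12:-→d13:-→d14:-→d15:-→d16:-→d17:-→d18:-→d19:-→d20:H1→d21:-→d22:-→d23:-→d24:-→d25:-→d26:-→d27:-→d28:-→d29:-→d30:-→d31:-→d32:H4  best=H4
  ? 250.174.216.31  path d0:H1→d1:-→d2:-→d3:-→d4:-→d5:-→d6:-→d7:-→d8:-→d9:-→d10:-→d11:-→d12:-→d13:-→d14:-→d15:-→d16:-→d17:-→d18:-→d19:-→d20:-→d21:-→d22:H3  best=H3
  ? 0.0.0.49  path d0:H1→d1:-→d2:-→d3:-→d4:H3  best=H3
  add 104.67.130.0/28 -> H0 at depth 28
  ? 15.80.131.120  path d0:H1→d1:-→d2:-→d3:-→d4:H3→d5:-→d6:-→d7:-→d8:H2  best=H2

== LOOKUPS ==
["H3","H1","H3","H3","H3","H1","H3","H3","H1","H2","H3","H1","H4","H3","H3","H2"]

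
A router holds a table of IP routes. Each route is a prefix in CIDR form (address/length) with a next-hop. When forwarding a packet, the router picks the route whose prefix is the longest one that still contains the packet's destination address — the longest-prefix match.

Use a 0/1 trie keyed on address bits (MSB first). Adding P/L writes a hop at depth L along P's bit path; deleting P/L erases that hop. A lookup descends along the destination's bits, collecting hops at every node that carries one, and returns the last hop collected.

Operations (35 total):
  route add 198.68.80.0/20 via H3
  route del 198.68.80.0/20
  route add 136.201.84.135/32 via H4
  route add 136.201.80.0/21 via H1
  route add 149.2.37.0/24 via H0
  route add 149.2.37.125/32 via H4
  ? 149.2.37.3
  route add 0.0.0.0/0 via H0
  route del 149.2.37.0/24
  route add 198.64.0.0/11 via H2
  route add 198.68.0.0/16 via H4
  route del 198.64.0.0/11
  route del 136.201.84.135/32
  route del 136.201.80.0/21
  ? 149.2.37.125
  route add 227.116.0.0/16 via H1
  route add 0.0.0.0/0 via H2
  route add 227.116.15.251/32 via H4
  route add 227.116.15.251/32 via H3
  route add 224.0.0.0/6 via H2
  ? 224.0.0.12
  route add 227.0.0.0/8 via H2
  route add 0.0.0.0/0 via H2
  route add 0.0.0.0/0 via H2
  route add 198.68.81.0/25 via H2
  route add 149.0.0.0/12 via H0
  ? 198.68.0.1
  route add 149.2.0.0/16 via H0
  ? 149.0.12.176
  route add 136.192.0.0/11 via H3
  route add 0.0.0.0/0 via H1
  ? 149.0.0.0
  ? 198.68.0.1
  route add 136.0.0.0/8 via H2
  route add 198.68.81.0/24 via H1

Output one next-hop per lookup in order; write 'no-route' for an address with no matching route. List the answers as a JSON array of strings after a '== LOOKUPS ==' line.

Trace:
  add 198.68.80.0/20 -> H3 at depth 20
  - 198.68.80.0/20 clear@20
  add 136.201.84.135/32 -> H4 at depth 32
  add 136.201.80.0/21 -> H1 at depth 21
  add 149.2.37.0/24 -> H0 at depth 24
  add 149.2.37.125/32 -> H4 at depth 32
  ? 149.2.37.3  path d0:-→d1:-→d2:-→d3:-→d4:-→d5:-→d6:-→d7:-→d8:-→d9:-→d10:-→d11:-→d12:-→d13:-→d14:-→d15:-→d16:-→d17:-→d18:-→d19:-→d20:-→d21:-→d22:-→d23:-→d24:H0→d25:-  best=H0
  add 0.0.0.0/0 -> H0 at depth 0
  - 149.2.37.0/24 clear@24
  add 198.64.0.0/11 -> H2 at depth 11
  add 198.68.0.0/16 -> H4 at depth 16
  - 198.64.0.0/11 clear@11
  - 136.201.84.135/32 clear@32
  - 136.201.80.0/21 clear@21
  ? 149.2.37.125  path d0:H0→d1:-→d2:-→d3:-→d4:-→d5:-→d6:-→d7:-→d8:-→d9:-→d10:-→d11:-→d12:-→d13:-→d14:-→d15:-→d16:-→d17:-→d18:-→d19:-→d20:-→d21:-→d22:-→d23:-→d24:-→d25:-→d26:-→d27:-→d28:-→d29:-→d30:-→d31:-→d32:H4  best=H4
  add 227.116.0.0/16 -> H1 at depth 16
  add 0.0.0.0/0 -> H2 at depth 0
  add 227.116.15.251/32 -> H4 at depth 32
  add 227.116.15.251/32 -> H3 at depth 32
  add 224.0.0.0/6 -> H2 at depth 6
  ? 224.0.0.12  path d0:H2→d1:-→d2:-→d3:-→d4:-→d5:-→d6:H2  best=H2
  add 227.0.0.0/8 -> H2 at depth 8
  add 0.0.0.0/0 -> H2 at depth 0
  add 0.0.0.0/0 -> H2 at depth 0
  add 198.68.81.0/25 -> H2 at depth 25
  add 149.0.0.0/12 -> H0 at depth 12
  ? 198.68.0.1  path d0:H2→d1:-→d2:-→d3:-→d4:-→d5:-→d6:-→d7:-→d8:-→d9:-→d10:-→d11:-→d12:-→d13:-→d14:-→d15:-→d16:H4→d17:-  best=H4
  add 149.2.0.0/16 -> H0 at depth 16
  ? 149.0.12.176  path d0:H2→d1:-→d2:-→d3:-→d4:-→d5:-→d6:-→d7:-→d8:-→d9:-→d10:-→d11:-→d12:H0→d13:-→d14:-  best=H0
  add 136.192.0.0/11 -> H3 at depth 11
  add 0.0.0.0/0 -> H1 at depth 0
  ? 149.0.0.0  path d0:H1→d1:-→d2:-→d3:-→d4:-→d5:-→d6:-→d7:-→d8:-→d9:-→d10:-→d11:-→d12:H0→d13:-→d14:-  best=H0
  ? 198.68.0.1  path d0:H1→d1:-→d2:-→d3:-→d4:-→d5:-→d6:-→d7:-→d8:-→d9:-→d10:-→d11:-→d12:-→d13:-→d14:-→d15:-→d16:H4→d17:-  best=H4
  add 136.0.0.0/8 -> H2 at depth 8
  add 198.68.81.0/24 -> H1 at depth 24

== LOOKUPS ==
["H0","H4","H2","H4","H0","H0","H4"]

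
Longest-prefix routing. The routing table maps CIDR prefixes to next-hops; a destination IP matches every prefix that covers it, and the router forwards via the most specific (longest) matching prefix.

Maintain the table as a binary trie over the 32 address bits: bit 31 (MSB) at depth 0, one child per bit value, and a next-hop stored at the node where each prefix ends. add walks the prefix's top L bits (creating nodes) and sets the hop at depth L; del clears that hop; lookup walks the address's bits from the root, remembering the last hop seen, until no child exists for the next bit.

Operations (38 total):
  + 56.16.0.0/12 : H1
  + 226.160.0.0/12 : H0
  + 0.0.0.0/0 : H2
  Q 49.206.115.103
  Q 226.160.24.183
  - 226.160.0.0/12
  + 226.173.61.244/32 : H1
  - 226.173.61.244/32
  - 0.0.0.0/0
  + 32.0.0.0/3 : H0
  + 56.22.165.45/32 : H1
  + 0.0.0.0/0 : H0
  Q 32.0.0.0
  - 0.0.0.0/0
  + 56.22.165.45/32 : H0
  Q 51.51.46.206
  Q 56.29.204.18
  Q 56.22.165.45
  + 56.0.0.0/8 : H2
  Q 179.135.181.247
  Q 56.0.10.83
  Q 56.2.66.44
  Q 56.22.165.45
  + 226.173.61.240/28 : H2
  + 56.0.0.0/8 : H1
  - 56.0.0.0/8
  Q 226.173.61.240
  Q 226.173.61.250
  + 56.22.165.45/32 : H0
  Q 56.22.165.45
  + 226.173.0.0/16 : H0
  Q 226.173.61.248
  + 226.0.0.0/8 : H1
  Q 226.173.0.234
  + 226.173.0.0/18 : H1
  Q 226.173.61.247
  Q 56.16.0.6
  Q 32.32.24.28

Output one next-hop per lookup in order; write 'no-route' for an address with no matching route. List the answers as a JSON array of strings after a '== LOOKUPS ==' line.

Process each operation:
  + 56.16.0.0/12 (H1) depth=12
  + 226.160.0.0/12 (H0) depth=12
  + 0.0.0.0/0 (H2) depth=0
  Q 49.206.115.103: descend 0011 ; hops seen [H2] ; pick H2
  Q 226.160.24.183: descend 111000101010 ; hops seen [H2,H0] ; pick H0
  del 226.160.0.0/12 (clear depth 12)
  + 226.173.61.244/32 (H1) depth=32
  del 226.173.61.244/32 (clear depth 32)
  del 0.0.0.0/0 (clear depth 0)
  + 32.0.0.0/3 (H0) depth=3
  + 56.22.165.45/32 (H1) depth=32
  + 0.0.0.0/0 (H0) depth=0
  Q 32.0.0.0: descend 001 ; hops seen [H0,H0] ; pick H0
  del 0.0.0.0/0 (clear depth 0)
  + 56.22.165.45/32 (H0) depth=32
  Q 51.51.46.206: descend 0011 ; hops seen [H0] ; pick H0
  Q 56.29.204.18: descend 001110000001 ; hops seen [H0,H1] ; pick H1
  Q 56.22.165.45: descend 00111000000101101010010100101101 ; hops seen [H0,H1,H0] ; pick H0
  + 56.0.0.0/8 (H2) depth=8
  Q 179.135.181.247: descend 1 ; hops seen [∅] ; pick no-route
  Q 56.0.10.83: descend 00111000000 ; hops seen [H0,H2] ; pick H2
  Q 56.2.66.44: descend 00111000000 ; hops seen [H0,H2] ; pick H2
  Q 56.22.165.45: descend 00111000000101101010010100101101 ; hops seen [H0,H2,H1,H0] ; pick H0
  + 226.173.61.240/28 (H2) depth=28
  + 56.0.0.0/8 (H1) depth=8
  del 56.0.0.0/8 (clear depth 8)
  Q 226.173.61.240: descend 11100010101011010011110111110 ; hops seen [H2] ; pick H2
  Q 226.173.61.250: descend 1110001010101101001111011111 ; hops seen [H2] ; pick H2
  + 56.22.165.45/32 (H0) depth=32
  Q 56.22.165.45: descend 00111000000101101010010100101101 ; hops seen [H0,H1,H0] ; pick H0
  + 226.173.0.0/16 (H0) depth=16
  Q 226.173.61.248: descend 1110001010101101001111011111 ; hops seen [H0,H2] ; pick H2
  + 226.0.0.0/8 (H1) depth=8
  Q 226.173.0.234: descend 111000101010110100 ; hops seen [H1,H0] ; pick H0
  + 226.173.0.0/18 (H1) depth=18
  Q 226.173.61.247: descend 111000101010110100111101111101 ; hops seen [H1,H0,H1,H2] ; pick H2
  Q 56.16.0.6: descend 0011100000010 ; hops seen [H0,H1] ; pick H1
  Q 32.32.24.28: descend 001 ; hops seen [H0] ; pick H0

== LOOKUPS ==
["H2","H0","H0","H0","H1","H0","no-route","H2","H2","H0","H2","H2","H0","H2","H0","H2","H1","H0"]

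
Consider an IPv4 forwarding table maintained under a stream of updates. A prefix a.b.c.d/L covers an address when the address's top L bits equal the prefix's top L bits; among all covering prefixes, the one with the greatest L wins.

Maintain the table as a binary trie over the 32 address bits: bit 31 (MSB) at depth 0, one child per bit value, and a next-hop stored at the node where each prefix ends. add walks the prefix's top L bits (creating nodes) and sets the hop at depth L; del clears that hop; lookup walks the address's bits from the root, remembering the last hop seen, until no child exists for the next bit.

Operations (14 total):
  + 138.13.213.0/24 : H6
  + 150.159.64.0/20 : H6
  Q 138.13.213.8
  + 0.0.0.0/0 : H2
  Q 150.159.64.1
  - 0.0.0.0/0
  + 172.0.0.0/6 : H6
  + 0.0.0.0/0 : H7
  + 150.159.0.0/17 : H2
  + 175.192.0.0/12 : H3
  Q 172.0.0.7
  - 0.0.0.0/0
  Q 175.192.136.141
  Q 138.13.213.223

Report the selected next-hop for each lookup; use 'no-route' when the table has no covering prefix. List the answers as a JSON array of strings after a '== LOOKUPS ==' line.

Process each operation:
  + 138.13.213.0/24 (H6) depth=24
  + 150.159.64.0/20 (H6) depth=20
  ? 138.13.213.8  path d0:-→d1:-→d2:-→d3:-→d4:-→d5:-→d6:-→d7:-→d8:-→d9:-→d10:-→d11:-→d12:-→d13:-→d14:-→d15:-→d16:-→d17:-→d18:-→d19:-→d20:-→d21:-→d22:-→d23:-→d24:H6  best=H6
  + 0.0.0.0/0 (H2) depth=0
  ? 150.159.64.1  path d0:H2→d1:-→d2:-→d3:-→d4:-→d5:-→d6:-→d7:-→d8:-→d9:-→d10:-→d11:-→d12:-→d13:-→d14:-→d15:-→d16:-→d17:-→d18:-→d19:-→d20:H6  best=H6
  - 0.0.0.0/0 clear@0
  + 172.0.0.0/6 (H6) depth=6
  + 0.0.0.0/0 (H7) depth=0
  + 150.159.0.0/17 (H2) depth=17
  + 175.192.0.0/12 (H3) depth=12
  ? 172.0.0.7  path d0:H7→d1:-→d2:-→d3:-→d4:-→d5:-→d6:H6  best=H6
  - 0.0.0.0/0 clear@0
  ? 175.192.136.141  path d0:-→d1:-→d2:-→d3:-→d4:-→d5:-→d6:H6→d7:-→d8:-→d9:-→d10:-→d11:-→d12:H3  best=H3
  ? 138.13.213.223  path d0:-→d1:-→d2:-→d3:-→d4:-→d5:-→d6:-→d7:-→d8:-→d9:-→d10:-→d11:-→d12:-→d13:-→d14:-→d15:-→d16:-→d17:-→d18:-→d19:-→d20:-→d21:-→d22:-→d23:-→d24:H6  best=H6

== LOOKUPS ==
["H6","H6","H6","H3","H6"]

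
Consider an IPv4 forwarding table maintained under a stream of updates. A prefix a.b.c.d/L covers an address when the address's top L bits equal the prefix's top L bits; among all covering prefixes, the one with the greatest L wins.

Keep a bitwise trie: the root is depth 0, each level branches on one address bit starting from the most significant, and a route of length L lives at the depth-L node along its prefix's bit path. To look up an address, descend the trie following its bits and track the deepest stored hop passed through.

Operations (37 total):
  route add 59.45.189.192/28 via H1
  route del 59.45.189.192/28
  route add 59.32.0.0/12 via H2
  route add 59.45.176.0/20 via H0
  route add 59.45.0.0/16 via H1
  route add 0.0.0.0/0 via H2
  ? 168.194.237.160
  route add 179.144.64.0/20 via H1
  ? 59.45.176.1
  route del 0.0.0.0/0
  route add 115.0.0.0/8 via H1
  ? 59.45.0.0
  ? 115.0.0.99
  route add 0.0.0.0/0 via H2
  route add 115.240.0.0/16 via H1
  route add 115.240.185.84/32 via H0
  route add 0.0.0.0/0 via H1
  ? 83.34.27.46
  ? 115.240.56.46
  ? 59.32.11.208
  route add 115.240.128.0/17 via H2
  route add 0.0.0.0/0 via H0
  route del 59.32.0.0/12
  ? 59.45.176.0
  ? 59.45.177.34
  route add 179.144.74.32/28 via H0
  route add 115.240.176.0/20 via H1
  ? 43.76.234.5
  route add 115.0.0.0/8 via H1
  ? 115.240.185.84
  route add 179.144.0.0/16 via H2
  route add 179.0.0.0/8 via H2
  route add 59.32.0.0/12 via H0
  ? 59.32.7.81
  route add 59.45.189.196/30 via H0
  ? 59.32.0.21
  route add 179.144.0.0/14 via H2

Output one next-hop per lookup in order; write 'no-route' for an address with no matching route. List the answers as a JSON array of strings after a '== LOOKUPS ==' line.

Trace:
  add 59.45.189.192/28 -> H1 at depth 28
  - 59.45.189.192/28 clear@28
  add 59.32.0.0/12 -> H2 at depth 12
  add 59.45.176.0/20 -> H0 at depth 20
  add 59.45.0.0/16 -> H1 at depth 16
  add 0.0.0.0/0 -> H2 at depth 0
  lookup 168.194.237.160: bits ε walk d0:H2 -> H2
  add 179.144.64.0/20 -> H1 at depth 20
  lookup 59.45.176.1: bits 00111011001011011011 walk d0:H2→d1:-→d2:-→d3:-→d4:-→d5:-→d6:-→d7:-→d8:-→d9:-→d10:-→d11:-→d12:H2→d13:-→d14:-→d15:-→d16:H1→d17:-→d18:-→d19:-→d20:H0 -> H0
  - 0.0.0.0/0 clear@0
  add 115.0.0.0/8 -> H1 at depth 8
  lookup 59.45.0.0: bits 0011101100101101 walk d0:-→d1:-→d2:-→d3:-→d4:-→d5:-→d6:-→d7:-→d8:-→d9:-→d10:-→d11:-→d12:H2→d13:-→d14:-→d15:-→d16:H1 -> H1
  lookup 115.0.0.99: bits 01110011 walk d0:-→d1:-→d2:-→d3:-→d4:-→d5:-→d6:-→d7:-→d8:H1 -> H1
  add 0.0.0.0/0 -> H2 at depth 0
  add 115.240.0.0/16 -> H1 at depth 16
  add 115.240.185.84/32 -> H0 at depth 32
  add 0.0.0.0/0 -> H1 at depth 0
  lookup 83.34.27.46: bits 01 walk d0:H1→d1:-→d2:- -> H1
  lookup 115.240.56.46: bits 0111001111110000 walk d0:H1→d1:-→d2:-→d3:-→d4:-→d5:-→d6:-→d7:-→d8:H1→d9:-→d10:-→d11:-→d12:-→d13:-→d14:-→d15:-→d16:H1 -> H1
  lookup 59.32.11.208: bits 001110110010 walk d0:H1→d1:-→d2:-→d3:-→d4:-→d5:-→d6:-→d7:-→d8:-→d9:-→d10:-→d11:-→d12:H2 -> H2
  add 115.240.128.0/17 -> H2 at depth 17
  add 0.0.0.0/0 -> H0 at depth 0
  - 59.32.0.0/12 clear@12
  lookup 59.45.176.0: bits 00111011001011011011 walk d0:H0→d1:-→d2:-→d3:-→d4:-→d5:-→d6:-→d7:-→d8:-→d9:-→d10:-→d11:-→d12:-→d13:-→d14:-→d15:-→d16:H1→d17:-→d18:-→d19:-→d20:H0 -> H0
  lookup 59.45.177.34: bits 00111011001011011011 walk d0:H0→d1:-→d2:-→d3:-→d4:-→d5:-→d6:-→d7:-→d8:-→d9:-→d10:-→d11:-→d12:-→d13:-→d14:-→d15:-→d16:H1→d17:-→d18:-→d19:-→d20:H0 -> H0
  add 179.144.74.32/28 -> H0 at depth 28
  add 115.240.176.0/20 -> H1 at depth 20
  lookup 43.76.234.5: bits 001 walk d0:H0→d1:-→d2:-→d3:- -> H0
  add 115.0.0.0/8 -> H1 at depth 8
  lookup 115.240.185.84: bits 01110011111100001011100101010100 walk d0:H0→d1:-→d2:-→d3:-→d4:-→d5:-→d6:-→d7:-→d8:H1→d9:-→d10:-→d11:-→d12:-→d13:-→d14:-→d15:-→d16:H1→d17:H2→d18:-→d19:-→d20:H1→d21:-→d22:-→d23:-→d24:-→d25:-→d26:-→d27:-→d28:-→d29:-→d30:-→d31:-→d32:H0 -> H0
  add 179.144.0.0/16 -> H2 at depth 16
  add 179.0.0.0/8 -> H2 at depth 8
  add 59.32.0.0/12 -> H0 at depth 12
  lookup 59.32.7.81: bits 001110110010 walk d0:H0→d1:-→d2:-→d3:-→d4:-→d5:-→d6:-→d7:-→d8:-→d9:-→d10:-→d11:-→d12:H0 -> H0
  add 59.45.189.196/30 -> H0 at depth 30
  lookup 59.32.0.21: bits 001110110010 walk d0:H0→d1:-→d2:-→d3:-→d4:-→d5:-→d6:-→d7:-→d8:-→d9:-→d10:-→d11:-→d12:H0 -> H0
  add 179.144.0.0/14 -> H2 at depth 14

== LOOKUPS ==
["H2","H0","H1","H1","H1","H1","H2","H0","H0","H0","H0","H0","H0"]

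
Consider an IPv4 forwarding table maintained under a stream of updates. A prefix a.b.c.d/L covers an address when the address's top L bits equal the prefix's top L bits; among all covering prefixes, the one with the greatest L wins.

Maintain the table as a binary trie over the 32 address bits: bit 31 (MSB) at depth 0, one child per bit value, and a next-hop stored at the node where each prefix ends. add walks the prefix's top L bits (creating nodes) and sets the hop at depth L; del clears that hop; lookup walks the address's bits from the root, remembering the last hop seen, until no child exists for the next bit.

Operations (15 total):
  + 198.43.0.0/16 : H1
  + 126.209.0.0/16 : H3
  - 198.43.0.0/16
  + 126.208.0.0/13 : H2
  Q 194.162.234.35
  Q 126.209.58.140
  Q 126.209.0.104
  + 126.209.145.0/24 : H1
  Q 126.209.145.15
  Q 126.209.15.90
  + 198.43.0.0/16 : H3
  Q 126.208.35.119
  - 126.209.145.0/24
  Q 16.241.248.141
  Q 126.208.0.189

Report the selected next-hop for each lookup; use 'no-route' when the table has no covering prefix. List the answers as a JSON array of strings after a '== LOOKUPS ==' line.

Apply in order:
  add 198.43.0.0/16 -> H1 at depth 16
  add 126.209.0.0/16 -> H3 at depth 16
  del 198.43.0.0/16 (clear depth 16)
  add 126.208.0.0/13 -> H2 at depth 13
  ? 194.162.234.35  path d0:-→d1:-→d2:-→d3:-→d4:-→d5:-  best=no-route
  ? 126.209.58.140  path d0:-→d1:-→d2:-→d3:-→d4:-→d5:-→d6:-→d7:-→d8:-→d9:-→d10:-→d11:-→d12:-→d13:H2→d14:-→d15:-→d16:H3  best=H3
  ? 126.209.0.104  path d0:-→d1:-→d2:-→d3:-→d4:-→d5:-→d6:-→d7:-→d8:-→d9:-→d10:-→d11:-→d12:-→d13:H2→d14:-→d15:-→d16:H3  best=H3
  add 126.209.145.0/24 -> H1 at depth 24
  ? 126.209.145.15  path d0:-→d1:-→d2:-→d3:-→d4:-→d5:-→d6:-→d7:-→d8:-→d9:-→d10:-→d11:-→d12:-→d13:H2→d14:-→d15:-→d16:H3→d17:-→d18:-→d19:-→d20:-→d21:-→d22:-→d23:-→d24:H1  best=H1
  ? 126.209.15.90  path d0:-→d1:-→d2:-→d3:-→d4:-→d5:-→d6:-→d7:-→d8:-→d9:-→d10:-→d11:-→d12:-→d13:H2→d14:-→d15:-→d16:H3  best=H3
  add 198.43.0.0/16 -> H3 at depth 16
  ? 126.208.35.119  path d0:-→d1:-→d2:-→d3:-→d4:-→d5:-→d6:-→d7:-→d8:-→d9:-→d10:-→d11:-→d12:-→d13:H2→d14:-→d15:-  best=H2
  del 126.209.145.0/24 (clear depth 24)
  ? 16.241.248.141  path d0:-→d1:-  best=no-route
  ? 126.208.0.189  path d0:-→d1:-→d2:-→d3:-→d4:-→d5:-→d6:-→d7:-→d8:-→d9:-→d10:-→d11:-→d12:-→d13:H2→d14:-→d15:-  best=H2

== LOOKUPS ==
["no-route","H3","H3","H1","H3","H2","no-route","H2"]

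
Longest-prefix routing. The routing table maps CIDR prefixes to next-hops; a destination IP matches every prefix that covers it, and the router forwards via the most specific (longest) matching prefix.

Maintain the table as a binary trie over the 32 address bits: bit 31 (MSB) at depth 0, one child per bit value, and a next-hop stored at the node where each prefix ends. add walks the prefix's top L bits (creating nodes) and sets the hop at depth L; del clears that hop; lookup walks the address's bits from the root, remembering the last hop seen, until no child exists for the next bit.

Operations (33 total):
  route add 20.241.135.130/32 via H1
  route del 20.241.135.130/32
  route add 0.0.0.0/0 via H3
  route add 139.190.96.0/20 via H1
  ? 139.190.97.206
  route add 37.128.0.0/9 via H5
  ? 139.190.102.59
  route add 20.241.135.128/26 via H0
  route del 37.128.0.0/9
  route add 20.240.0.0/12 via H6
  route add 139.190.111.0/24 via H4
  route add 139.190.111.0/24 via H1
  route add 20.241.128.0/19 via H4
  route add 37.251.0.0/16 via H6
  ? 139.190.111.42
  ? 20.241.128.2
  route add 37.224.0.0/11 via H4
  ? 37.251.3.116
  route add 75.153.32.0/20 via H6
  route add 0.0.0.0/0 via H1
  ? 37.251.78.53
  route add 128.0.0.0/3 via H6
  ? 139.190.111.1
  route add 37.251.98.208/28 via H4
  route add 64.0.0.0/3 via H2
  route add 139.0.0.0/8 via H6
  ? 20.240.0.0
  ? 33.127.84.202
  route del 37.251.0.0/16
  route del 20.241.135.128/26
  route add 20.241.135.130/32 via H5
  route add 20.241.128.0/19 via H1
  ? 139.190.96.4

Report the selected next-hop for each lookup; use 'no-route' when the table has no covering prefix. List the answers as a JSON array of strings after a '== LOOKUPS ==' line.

Apply in order:
  + 20.241.135.130/32 (H1) depth=32
  del 20.241.135.130/32 (clear depth 32)
  + 0.0.0.0/0 (H3) depth=0
  + 139.190.96.0/20 (H1) depth=20
  lookup 139.190.97.206: bits 10001011101111100110 walk d0:H3→d1:-→d2:-→d3:-→d4:-→d5:-→d6:-→d7:-→d8:-→d9:-→d10:-→d11:-→d12:-→d13:-→d14:-→d15:-→d16:-→d17:-→d18:-→d19:-→d20:H1 -> H1
  + 37.128.0.0/9 (H5) depth=9
  lookup 139.190.102.59: bits 10001011101111100110 walk d0:H3→d1:-→d2:-→d3:-→d4:-→d5:-→d6:-→d7:-→d8:-→d9:-→d10:-→d11:-→d12:-→d13:-→d14:-→d15:-→d16:-→d17:-→d18:-→d19:-→d20:H1 -> H1
  + 20.241.135.128/26 (H0) depth=26
  del 37.128.0.0/9 (clear depth 9)
  + 20.240.0.0/12 (H6) depth=12
  + 139.190.111.0/24 (H4) depth=24
  + 139.190.111.0/24 (H1) depth=24
  + 20.241.128.0/19 (H4) depth=19
  + 37.251.0.0/16 (H6) depth=16
  lookup 139.190.111.42: bits 100010111011111001101111 walk d0:H3→d1:-→d2:-→d3:-→d4:-→d5:-→d6:-→d7:-→d8:-→d9:-→d10:-→d11:-→d12:-→d13:-→d14:-→d15:-→d16:-→d17:-→d18:-→d19:-→d20:H1→d21:-→d22:-→d23:-→d24:H1 -> H1
  lookup 20.241.128.2: bits 000101001111000110000 walk d0:H3→d1:-→d2:-→d3:-→d4:-→d5:-→d6:-→d7:-→d8:-→d9:-→d10:-→d11:-→d12:H6→d13:-→d14:-→d15:-→d16:-→d17:-→d18:-→d19:H4→d20:-→d21:- -> H4
  + 37.224.0.0/11 (H4) depth=11
  lookup 37.251.3.116: bits 0010010111111011 walk d0:H3→d1:-→d2:-→d3:-→d4:-→d5:-→d6:-→d7:-→d8:-→d9:-→d10:-→d11:H4→d12:-→d13:-→d14:-→d15:-→d16:H6 -> H6
  + 75.153.32.0/20 (H6) depth=20
  + 0.0.0.0/0 (H1) depth=0
  lookup 37.251.78.53: bits 0010010111111011 walk d0:H1→d1:-→d2:-→d3:-→d4:-→d5:-→d6:-→d7:-→d8:-→d9:-→d10:-→d11:H4→d12:-→d13:-→d14:-→d15:-→d16:H6 -> H6
  + 128.0.0.0/3 (H6) depth=3
  lookup 139.190.111.1: bits 100010111011111001101111 walk d0:H1→d1:-→d2:-→d3:H6→d4:-→d5:-→d6:-→d7:-→d8:-→d9:-→d10:-→d11:-→d12:-→d13:-→d14:-→d15:-→d16:-→d17:-→d18:-→d19:-→d20:H1→d21:-→d22:-→d23:-→d24:H1 -> H1
  + 37.251.98.208/28 (H4) depth=28
  + 64.0.0.0/3 (H2) depth=3
  + 139.0.0.0/8 (H6) depth=8
  lookup 20.240.0.0: bits 000101001111000 walk d0:H1→d1:-→d2:-→d3:-→d4:-→d5:-→d6:-→d7:-→d8:-→d9:-→d10:-→d11:-→d12:H6→d13:-→d14:-→d15:- -> H6
  lookup 33.127.84.202: bits 00100 walk d0:H1→d1:-→d2:-→d3:-→d4:-→d5:- -> H1
  del 37.251.0.0/16 (clear depth 16)
  del 20.241.135.128/26 (clear depth 26)
  + 20.241.135.130/32 (H5) depth=32
  + 20.241.128.0/19 (H1) depth=19
  lookup 139.190.96.4: bits 10001011101111100110 walk d0:H1→d1:-→d2:-→d3:H6→d4:-→d5:-→d6:-→d7:-→d8:H6→d9:-→d10:-→d11:-→d12:-→d13:-→d14:-→d15:-→d16:-→d17:-→d18:-→d19:-→d20:H1 -> H1

== LOOKUPS ==
["H1","H1","H1","H4","H6","H6","H1","H6","H1","H1"]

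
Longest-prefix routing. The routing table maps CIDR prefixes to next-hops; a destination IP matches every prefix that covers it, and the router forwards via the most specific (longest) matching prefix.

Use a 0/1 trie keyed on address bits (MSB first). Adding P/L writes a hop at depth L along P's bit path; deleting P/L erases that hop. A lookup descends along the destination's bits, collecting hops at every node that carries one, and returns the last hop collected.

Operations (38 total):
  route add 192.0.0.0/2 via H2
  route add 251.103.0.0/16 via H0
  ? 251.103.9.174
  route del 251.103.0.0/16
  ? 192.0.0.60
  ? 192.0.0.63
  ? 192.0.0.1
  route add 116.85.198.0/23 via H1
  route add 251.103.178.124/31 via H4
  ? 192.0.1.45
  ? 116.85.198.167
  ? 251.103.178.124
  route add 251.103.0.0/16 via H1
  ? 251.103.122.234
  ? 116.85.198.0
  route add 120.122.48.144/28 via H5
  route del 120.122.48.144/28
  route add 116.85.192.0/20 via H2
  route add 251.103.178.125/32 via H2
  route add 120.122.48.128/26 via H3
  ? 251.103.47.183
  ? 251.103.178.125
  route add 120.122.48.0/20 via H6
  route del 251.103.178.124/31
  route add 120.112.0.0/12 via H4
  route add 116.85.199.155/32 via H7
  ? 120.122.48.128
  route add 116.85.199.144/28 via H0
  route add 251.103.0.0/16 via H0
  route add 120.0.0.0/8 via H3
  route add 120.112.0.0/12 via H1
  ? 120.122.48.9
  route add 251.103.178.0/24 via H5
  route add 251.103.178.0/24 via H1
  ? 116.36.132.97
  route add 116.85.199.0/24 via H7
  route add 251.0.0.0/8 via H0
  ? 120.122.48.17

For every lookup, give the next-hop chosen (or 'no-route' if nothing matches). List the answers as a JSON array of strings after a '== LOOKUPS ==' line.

Trace:
  + 192.0.0.0/2 (H2) depth=2
  + 251.103.0.0/16 (H0) depth=16
  ? 251.103.9.174  path d0:-→d1:-→d2:H2→d3:-→d4:-→d5:-→d6:-→d7:-→d8:-→d9:-→d10:-→d11:-→d12:-→d13:-→d14:-→d15:-→d16:H0  best=H0
  - 251.103.0.0/16 clear@16
  ? 192.0.0.60  path d0:-→d1:-→d2:H2  best=H2
  ? 192.0.0.63  path d0:-→d1:-→d2:H2  best=H2
  ? 192.0.0.1  path d0:-→d1:-→d2:H2  best=H2
  + 116.85.198.0/23 (H1) depth=23
  + 251.103.178.124/31 (H4) depth=31
  ? 192.0.1.45  path d0:-→d1:-→d2:H2  best=H2
  ? 116.85.198.167  path d0:-→d1:-→d2:-→d3:-→d4:-→d5:-→d6:-→d7:-→d8:-→d9:-→d10:-→d11:-→d12:-→d13:-→d14:-→d15:-→d16:-→d17:-→d18:-→d19:-→d20:-→d21:-→d22:-→d23:H1  best=H1
  ? 251.103.178.124  path d0:-→d1:-→d2:H2→d3:-→d4:-→d5:-→d6:-→d7:-→d8:-→d9:-→d10:-→d11:-→d12:-→d13:-→d14:-→d15:-→d16:-→d17:-→d18:-→d19:-→d20:-→d21:-→d22:-→d23:-→d24:-→d25:-→d26:-→d27:-→d28:-→d29:-→d30:-→d31:H4  best=H4
  + 251.103.0.0/16 (H1) depth=16
  ? 251.103.122.234  path d0:-→d1:-→d2:H2→d3:-→d4:-→d5:-→d6:-→d7:-→d8:-→d9:-→d10:-→d11:-→d12:-→d13:-→d14:-→d15:-→d16:H1  best=H1
  ? 116.85.198.0  path d0:-→d1:-→d2:-→d3:-→d4:-→d5:-→d6:-→d7:-→d8:-→d9:-→d10:-→d11:-→d12:-→d13:-→d14:-→d15:-→d16:-→d17:-→d18:-→d19:-→d20:-→d21:-→d22:-→d23:H1  best=H1
  + 120.122.48.144/28 (H5) depth=28
  - 120.122.48.144/28 clear@28
  + 116.85.192.0/20 (H2) depth=20
  + 251.103.178.125/32 (H2) depth=32
  + 120.122.48.128/26 (H3) depth=26
  ? 251.103.47.183  path d0:-→d1:-→d2:H2→d3:-→d4:-→d5:-→d6:-→d7:-→d8:-→d9:-→d10:-→d11:-→d12:-→d13:-→d14:-→d15:-→d16:H1  best=H1
  ? 251.103.178.125  path d0:-→d1:-→d2:H2→d3:-→d4:-→d5:-→d6:-→d7:-→d8:-→d9:-→d10:-→d11:-→d12:-→d13:-→d14:-→d15:-→d16:H1→d17:-→d18:-→d19:-→d20:-→d21:-→d22:-→d23:-→d24:-→d25:-→d26:-→d27:-→d28:-→d29:-→d30:-→d31:H4→d32:H2  best=H2
  + 120.122.48.0/20 (H6) depth=20
  - 251.103.178.124/31 clear@31
  + 120.112.0.0/12 (H4) depth=12
  + 116.85.199.155/32 (H7) depth=32
  ? 120.122.48.128  path d0:-→d1:-→d2:-→d3:-→d4:-→d5:-→d6:-→d7:-→d8:-→d9:-→d10:-→d11:-→d12:H4→d13:-→d14:-→d15:-→d16:-→d17:-→d18:-→d19:-→d20:H6→d21:-→d22:-→d23:-→d24:-→d25:-→d26:H3→d27:-  best=H3
  + 116.85.199.144/28 (H0) depth=28
  + 251.103.0.0/16 (H0) depth=16
  + 120.0.0.0/8 (H3) depth=8
  + 120.112.0.0/12 (H1) depth=12
  ? 120.122.48.9  path d0:-→d1:-→d2:-→d3:-→d4:-→d5:-→d6:-→d7:-→d8:H3→d9:-→d10:-→d11:-→d12:H1→d13:-→d14:-→d15:-→d16:-→d17:-→d18:-→d19:-→d20:H6→d21:-→d22:-→d23:-→d24:-  best=H6
  + 251.103.178.0/24 (H5) depth=24
  + 251.103.178.0/24 (H1) depth=24
  ? 116.36.132.97  path d0:-→d1:-→d2:-→d3:-→d4:-→d5:-→d6:-→d7:-→d8:-→d9:-  best=no-route
  + 116.85.199.0/24 (H7) depth=24
  + 251.0.0.0/8 (H0) depth=8
  ? 120.122.48.17  path d0:-→d1:-→d2:-→d3:-→d4:-→d5:-→d6:-→d7:-→d8:H3→d9:-→d10:-→d11:-→d12:H1→d13:-→d14:-→d15:-→d16:-→d17:-→d18:-→d19:-→d20:H6→d21:-→d22:-→d23:-→d24:-  best=H6

== LOOKUPS ==
["H0","H2","H2","H2","H2","H1","H4","H1","H1","H1","H2","H3","H6","no-route","H6"]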